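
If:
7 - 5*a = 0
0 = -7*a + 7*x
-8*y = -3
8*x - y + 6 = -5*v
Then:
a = 7/5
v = -673/200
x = 7/5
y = 3/8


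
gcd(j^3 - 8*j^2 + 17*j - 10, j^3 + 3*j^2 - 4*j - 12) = j - 2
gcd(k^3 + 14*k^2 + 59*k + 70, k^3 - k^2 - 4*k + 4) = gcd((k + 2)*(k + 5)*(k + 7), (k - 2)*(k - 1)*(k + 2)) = k + 2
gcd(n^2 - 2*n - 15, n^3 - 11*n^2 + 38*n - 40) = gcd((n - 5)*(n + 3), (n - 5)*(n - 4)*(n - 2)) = n - 5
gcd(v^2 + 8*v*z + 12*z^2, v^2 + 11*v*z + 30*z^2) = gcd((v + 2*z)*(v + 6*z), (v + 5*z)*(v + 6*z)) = v + 6*z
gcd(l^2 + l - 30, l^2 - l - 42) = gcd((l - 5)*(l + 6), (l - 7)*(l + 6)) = l + 6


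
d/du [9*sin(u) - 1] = 9*cos(u)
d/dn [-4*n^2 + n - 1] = 1 - 8*n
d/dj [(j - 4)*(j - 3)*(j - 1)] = 3*j^2 - 16*j + 19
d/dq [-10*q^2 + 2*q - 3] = 2 - 20*q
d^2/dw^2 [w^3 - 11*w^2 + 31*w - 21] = 6*w - 22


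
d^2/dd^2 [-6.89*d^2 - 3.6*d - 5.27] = -13.7800000000000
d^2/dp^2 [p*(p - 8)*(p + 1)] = 6*p - 14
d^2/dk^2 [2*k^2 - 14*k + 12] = 4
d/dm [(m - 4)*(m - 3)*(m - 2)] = 3*m^2 - 18*m + 26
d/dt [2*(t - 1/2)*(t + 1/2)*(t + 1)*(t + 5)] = 8*t^3 + 36*t^2 + 19*t - 3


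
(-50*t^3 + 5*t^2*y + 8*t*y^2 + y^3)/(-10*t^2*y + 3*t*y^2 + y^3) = (5*t + y)/y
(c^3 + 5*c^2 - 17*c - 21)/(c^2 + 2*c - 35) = (c^2 - 2*c - 3)/(c - 5)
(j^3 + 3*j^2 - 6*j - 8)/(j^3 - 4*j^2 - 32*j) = (j^2 - j - 2)/(j*(j - 8))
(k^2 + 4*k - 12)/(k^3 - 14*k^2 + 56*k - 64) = (k + 6)/(k^2 - 12*k + 32)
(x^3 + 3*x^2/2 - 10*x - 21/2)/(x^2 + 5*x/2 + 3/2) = (2*x^2 + x - 21)/(2*x + 3)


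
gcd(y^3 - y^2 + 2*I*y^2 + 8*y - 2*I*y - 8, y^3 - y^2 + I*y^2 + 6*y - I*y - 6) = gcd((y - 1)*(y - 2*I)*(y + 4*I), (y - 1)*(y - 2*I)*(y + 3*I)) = y^2 + y*(-1 - 2*I) + 2*I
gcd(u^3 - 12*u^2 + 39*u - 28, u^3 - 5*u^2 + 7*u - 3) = u - 1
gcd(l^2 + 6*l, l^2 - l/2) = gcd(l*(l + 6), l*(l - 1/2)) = l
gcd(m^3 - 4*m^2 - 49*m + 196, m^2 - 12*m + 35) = m - 7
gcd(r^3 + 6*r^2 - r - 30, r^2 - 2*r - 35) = r + 5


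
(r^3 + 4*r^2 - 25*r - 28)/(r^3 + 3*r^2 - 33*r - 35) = (r - 4)/(r - 5)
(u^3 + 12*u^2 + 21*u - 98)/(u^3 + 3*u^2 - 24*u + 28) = (u + 7)/(u - 2)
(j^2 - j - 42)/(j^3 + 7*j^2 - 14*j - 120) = (j - 7)/(j^2 + j - 20)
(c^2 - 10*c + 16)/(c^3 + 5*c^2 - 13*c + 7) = (c^2 - 10*c + 16)/(c^3 + 5*c^2 - 13*c + 7)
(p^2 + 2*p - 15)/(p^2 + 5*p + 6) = (p^2 + 2*p - 15)/(p^2 + 5*p + 6)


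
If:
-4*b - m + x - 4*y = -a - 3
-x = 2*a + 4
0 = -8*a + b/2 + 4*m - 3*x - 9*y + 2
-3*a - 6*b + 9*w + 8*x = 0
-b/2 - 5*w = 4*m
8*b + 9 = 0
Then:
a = -35659/37424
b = -9/8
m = -31881/37424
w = 29715/37424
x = -39189/18712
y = 49631/37424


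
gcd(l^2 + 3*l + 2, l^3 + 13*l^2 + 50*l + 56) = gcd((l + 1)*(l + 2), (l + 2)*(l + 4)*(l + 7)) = l + 2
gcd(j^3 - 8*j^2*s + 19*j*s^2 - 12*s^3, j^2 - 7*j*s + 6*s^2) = -j + s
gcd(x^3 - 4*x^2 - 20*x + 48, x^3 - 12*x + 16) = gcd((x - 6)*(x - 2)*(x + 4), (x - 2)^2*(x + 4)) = x^2 + 2*x - 8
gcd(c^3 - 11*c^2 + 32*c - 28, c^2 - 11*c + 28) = c - 7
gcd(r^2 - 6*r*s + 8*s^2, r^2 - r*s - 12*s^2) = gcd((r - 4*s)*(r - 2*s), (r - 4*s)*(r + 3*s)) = r - 4*s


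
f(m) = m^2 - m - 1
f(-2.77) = 9.44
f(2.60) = 3.16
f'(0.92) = 0.84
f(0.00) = -1.00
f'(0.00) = -1.00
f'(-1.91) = -4.82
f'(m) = 2*m - 1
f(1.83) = 0.52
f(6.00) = 29.00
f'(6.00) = 11.00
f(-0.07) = -0.93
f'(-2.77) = -6.54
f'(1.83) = 2.66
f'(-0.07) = -1.14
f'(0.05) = -0.90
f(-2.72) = 9.12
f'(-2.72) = -6.44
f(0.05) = -1.05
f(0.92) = -1.07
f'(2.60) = 4.20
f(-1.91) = 4.56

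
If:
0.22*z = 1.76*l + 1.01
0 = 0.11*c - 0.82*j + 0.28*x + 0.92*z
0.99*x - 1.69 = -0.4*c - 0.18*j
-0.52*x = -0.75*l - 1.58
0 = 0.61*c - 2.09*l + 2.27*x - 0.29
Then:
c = -12.65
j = 13.36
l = 0.94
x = 4.39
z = 12.08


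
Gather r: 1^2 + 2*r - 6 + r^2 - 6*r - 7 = r^2 - 4*r - 12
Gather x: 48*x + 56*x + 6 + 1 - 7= 104*x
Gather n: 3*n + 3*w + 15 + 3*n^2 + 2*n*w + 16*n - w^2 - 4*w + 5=3*n^2 + n*(2*w + 19) - w^2 - w + 20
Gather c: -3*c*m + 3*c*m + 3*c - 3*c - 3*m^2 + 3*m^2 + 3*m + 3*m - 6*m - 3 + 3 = 0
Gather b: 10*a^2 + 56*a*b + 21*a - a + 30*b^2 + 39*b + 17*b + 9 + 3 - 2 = 10*a^2 + 20*a + 30*b^2 + b*(56*a + 56) + 10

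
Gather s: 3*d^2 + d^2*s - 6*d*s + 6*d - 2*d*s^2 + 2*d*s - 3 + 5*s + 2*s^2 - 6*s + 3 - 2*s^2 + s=3*d^2 - 2*d*s^2 + 6*d + s*(d^2 - 4*d)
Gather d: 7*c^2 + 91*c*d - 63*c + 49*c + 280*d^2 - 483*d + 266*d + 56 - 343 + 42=7*c^2 - 14*c + 280*d^2 + d*(91*c - 217) - 245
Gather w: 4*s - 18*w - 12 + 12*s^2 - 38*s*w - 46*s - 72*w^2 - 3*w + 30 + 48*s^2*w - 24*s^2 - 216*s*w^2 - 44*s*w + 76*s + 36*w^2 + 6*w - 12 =-12*s^2 + 34*s + w^2*(-216*s - 36) + w*(48*s^2 - 82*s - 15) + 6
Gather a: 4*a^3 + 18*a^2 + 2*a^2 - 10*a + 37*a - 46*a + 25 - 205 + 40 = 4*a^3 + 20*a^2 - 19*a - 140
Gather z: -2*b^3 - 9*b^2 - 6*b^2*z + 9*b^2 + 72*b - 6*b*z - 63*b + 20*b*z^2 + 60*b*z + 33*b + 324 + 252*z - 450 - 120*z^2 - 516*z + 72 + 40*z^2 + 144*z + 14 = -2*b^3 + 42*b + z^2*(20*b - 80) + z*(-6*b^2 + 54*b - 120) - 40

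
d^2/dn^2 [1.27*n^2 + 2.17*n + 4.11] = 2.54000000000000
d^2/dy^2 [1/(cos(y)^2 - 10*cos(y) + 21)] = (-8*sin(y)^4 + 36*sin(y)^2 - 495*cos(y) + 15*cos(3*y) + 288)/(2*(cos(y) - 7)^3*(cos(y) - 3)^3)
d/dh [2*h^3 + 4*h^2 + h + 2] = 6*h^2 + 8*h + 1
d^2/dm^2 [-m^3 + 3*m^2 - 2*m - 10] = 6 - 6*m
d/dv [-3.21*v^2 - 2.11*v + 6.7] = -6.42*v - 2.11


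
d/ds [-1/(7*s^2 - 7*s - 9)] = 7*(2*s - 1)/(-7*s^2 + 7*s + 9)^2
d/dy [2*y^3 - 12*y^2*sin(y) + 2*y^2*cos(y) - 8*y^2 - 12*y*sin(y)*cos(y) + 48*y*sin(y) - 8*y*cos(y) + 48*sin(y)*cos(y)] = -2*y^2*sin(y) - 12*y^2*cos(y) + 6*y^2 - 16*y*sin(y) + 52*y*cos(y) - 12*y*cos(2*y) - 16*y + 48*sin(y) - 6*sin(2*y) - 8*cos(y) + 48*cos(2*y)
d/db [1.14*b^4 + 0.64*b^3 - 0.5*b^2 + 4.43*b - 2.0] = 4.56*b^3 + 1.92*b^2 - 1.0*b + 4.43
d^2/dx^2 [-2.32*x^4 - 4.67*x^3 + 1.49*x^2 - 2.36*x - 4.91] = -27.84*x^2 - 28.02*x + 2.98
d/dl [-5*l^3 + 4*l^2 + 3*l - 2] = -15*l^2 + 8*l + 3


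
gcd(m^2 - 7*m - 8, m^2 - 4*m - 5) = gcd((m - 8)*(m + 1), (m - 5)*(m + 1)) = m + 1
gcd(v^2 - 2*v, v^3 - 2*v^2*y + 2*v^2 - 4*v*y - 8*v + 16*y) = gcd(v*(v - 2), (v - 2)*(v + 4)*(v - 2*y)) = v - 2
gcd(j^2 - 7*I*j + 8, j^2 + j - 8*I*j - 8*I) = j - 8*I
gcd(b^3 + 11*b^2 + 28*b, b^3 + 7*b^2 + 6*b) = b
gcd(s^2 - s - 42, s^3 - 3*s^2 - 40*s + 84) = s^2 - s - 42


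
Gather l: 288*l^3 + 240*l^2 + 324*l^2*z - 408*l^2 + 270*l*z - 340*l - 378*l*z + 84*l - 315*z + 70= 288*l^3 + l^2*(324*z - 168) + l*(-108*z - 256) - 315*z + 70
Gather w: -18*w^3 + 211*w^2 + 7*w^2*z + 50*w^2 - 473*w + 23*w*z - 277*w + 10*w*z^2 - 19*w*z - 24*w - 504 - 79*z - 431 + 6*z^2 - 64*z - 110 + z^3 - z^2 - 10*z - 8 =-18*w^3 + w^2*(7*z + 261) + w*(10*z^2 + 4*z - 774) + z^3 + 5*z^2 - 153*z - 1053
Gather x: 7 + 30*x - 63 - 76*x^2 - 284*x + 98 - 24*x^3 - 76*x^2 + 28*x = -24*x^3 - 152*x^2 - 226*x + 42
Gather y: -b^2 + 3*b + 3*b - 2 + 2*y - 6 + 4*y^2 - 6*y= -b^2 + 6*b + 4*y^2 - 4*y - 8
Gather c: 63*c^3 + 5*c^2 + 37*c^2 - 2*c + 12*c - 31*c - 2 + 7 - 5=63*c^3 + 42*c^2 - 21*c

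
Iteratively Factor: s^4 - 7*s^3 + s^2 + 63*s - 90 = (s + 3)*(s^3 - 10*s^2 + 31*s - 30) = (s - 3)*(s + 3)*(s^2 - 7*s + 10) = (s - 5)*(s - 3)*(s + 3)*(s - 2)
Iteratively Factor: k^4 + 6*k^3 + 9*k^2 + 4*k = (k + 4)*(k^3 + 2*k^2 + k) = (k + 1)*(k + 4)*(k^2 + k) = k*(k + 1)*(k + 4)*(k + 1)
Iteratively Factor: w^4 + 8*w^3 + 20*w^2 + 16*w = (w + 2)*(w^3 + 6*w^2 + 8*w) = (w + 2)^2*(w^2 + 4*w) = (w + 2)^2*(w + 4)*(w)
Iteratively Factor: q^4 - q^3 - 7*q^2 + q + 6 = (q - 1)*(q^3 - 7*q - 6) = (q - 1)*(q + 2)*(q^2 - 2*q - 3) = (q - 3)*(q - 1)*(q + 2)*(q + 1)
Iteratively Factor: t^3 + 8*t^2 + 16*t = (t)*(t^2 + 8*t + 16) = t*(t + 4)*(t + 4)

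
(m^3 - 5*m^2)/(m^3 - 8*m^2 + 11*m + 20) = m^2/(m^2 - 3*m - 4)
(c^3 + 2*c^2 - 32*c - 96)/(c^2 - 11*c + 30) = (c^2 + 8*c + 16)/(c - 5)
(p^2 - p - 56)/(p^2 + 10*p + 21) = (p - 8)/(p + 3)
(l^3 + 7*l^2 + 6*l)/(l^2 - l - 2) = l*(l + 6)/(l - 2)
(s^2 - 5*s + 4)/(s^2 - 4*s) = (s - 1)/s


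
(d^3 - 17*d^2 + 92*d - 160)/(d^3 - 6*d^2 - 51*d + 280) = (d - 4)/(d + 7)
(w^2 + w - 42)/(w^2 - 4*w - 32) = (-w^2 - w + 42)/(-w^2 + 4*w + 32)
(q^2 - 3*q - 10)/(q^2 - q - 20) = (q + 2)/(q + 4)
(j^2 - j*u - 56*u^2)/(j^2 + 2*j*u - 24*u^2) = (j^2 - j*u - 56*u^2)/(j^2 + 2*j*u - 24*u^2)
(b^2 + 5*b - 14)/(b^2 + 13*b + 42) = (b - 2)/(b + 6)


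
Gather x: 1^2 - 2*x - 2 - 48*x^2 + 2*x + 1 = -48*x^2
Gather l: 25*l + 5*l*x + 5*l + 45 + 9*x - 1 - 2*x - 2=l*(5*x + 30) + 7*x + 42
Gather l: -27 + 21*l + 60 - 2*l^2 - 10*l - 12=-2*l^2 + 11*l + 21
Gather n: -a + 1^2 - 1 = -a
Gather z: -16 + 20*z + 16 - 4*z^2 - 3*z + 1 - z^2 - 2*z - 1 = -5*z^2 + 15*z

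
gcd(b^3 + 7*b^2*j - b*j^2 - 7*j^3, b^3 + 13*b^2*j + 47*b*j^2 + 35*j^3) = b^2 + 8*b*j + 7*j^2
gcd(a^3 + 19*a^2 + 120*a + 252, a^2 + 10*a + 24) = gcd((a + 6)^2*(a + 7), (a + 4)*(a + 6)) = a + 6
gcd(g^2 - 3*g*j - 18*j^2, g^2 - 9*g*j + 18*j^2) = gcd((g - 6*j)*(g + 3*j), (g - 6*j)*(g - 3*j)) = g - 6*j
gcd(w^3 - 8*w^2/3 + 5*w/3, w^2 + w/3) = w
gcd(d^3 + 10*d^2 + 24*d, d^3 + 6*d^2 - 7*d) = d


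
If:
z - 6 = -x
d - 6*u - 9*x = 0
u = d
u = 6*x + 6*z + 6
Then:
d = 42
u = 42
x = -70/3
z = 88/3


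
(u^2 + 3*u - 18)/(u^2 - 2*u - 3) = (u + 6)/(u + 1)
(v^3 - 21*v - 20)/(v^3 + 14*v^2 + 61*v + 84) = (v^2 - 4*v - 5)/(v^2 + 10*v + 21)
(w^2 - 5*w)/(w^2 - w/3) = 3*(w - 5)/(3*w - 1)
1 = 1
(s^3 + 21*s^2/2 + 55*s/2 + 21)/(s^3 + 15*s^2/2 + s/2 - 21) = (2*s + 3)/(2*s - 3)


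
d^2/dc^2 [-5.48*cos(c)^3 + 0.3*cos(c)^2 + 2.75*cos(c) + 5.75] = 1.36*cos(c) - 0.6*cos(2*c) + 12.33*cos(3*c)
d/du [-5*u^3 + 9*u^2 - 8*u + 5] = -15*u^2 + 18*u - 8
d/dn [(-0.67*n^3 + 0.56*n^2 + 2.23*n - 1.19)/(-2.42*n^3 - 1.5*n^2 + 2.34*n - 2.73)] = (2.3602*n^4 + 7.6576*n^3 + 1.5033*n^2 - 6.6276*n - 3.3033)/(5.8564*n^6 + 7.26*n^5 - 9.0756*n^4 + 6.1932*n^3 + 13.6656*n^2 - 12.7764*n + 7.4529)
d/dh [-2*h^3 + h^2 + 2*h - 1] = -6*h^2 + 2*h + 2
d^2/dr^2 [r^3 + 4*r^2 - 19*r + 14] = 6*r + 8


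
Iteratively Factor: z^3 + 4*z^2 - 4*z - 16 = (z + 4)*(z^2 - 4) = (z - 2)*(z + 4)*(z + 2)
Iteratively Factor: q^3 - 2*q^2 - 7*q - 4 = (q + 1)*(q^2 - 3*q - 4) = (q - 4)*(q + 1)*(q + 1)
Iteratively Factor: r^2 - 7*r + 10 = (r - 2)*(r - 5)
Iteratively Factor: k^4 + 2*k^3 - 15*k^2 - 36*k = (k)*(k^3 + 2*k^2 - 15*k - 36) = k*(k + 3)*(k^2 - k - 12) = k*(k + 3)^2*(k - 4)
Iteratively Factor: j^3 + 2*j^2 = (j + 2)*(j^2) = j*(j + 2)*(j)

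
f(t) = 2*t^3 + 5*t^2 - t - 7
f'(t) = 6*t^2 + 10*t - 1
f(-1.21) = -2.01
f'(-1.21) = -4.32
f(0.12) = -7.04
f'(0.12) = 0.29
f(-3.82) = -41.70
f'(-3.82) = 48.35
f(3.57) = 144.15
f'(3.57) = 111.17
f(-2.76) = -8.20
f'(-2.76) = 17.11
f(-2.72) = -7.54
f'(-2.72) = 16.19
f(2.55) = 56.13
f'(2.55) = 63.52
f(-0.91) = -3.46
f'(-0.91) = -5.13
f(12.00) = 4157.00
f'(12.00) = 983.00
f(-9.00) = -1051.00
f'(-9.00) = 395.00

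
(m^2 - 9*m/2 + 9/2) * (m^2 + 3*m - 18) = m^4 - 3*m^3/2 - 27*m^2 + 189*m/2 - 81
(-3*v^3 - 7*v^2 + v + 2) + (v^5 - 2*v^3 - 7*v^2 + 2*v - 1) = v^5 - 5*v^3 - 14*v^2 + 3*v + 1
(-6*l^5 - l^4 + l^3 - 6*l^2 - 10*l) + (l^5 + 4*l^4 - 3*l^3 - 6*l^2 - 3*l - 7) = -5*l^5 + 3*l^4 - 2*l^3 - 12*l^2 - 13*l - 7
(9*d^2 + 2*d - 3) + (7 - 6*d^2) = 3*d^2 + 2*d + 4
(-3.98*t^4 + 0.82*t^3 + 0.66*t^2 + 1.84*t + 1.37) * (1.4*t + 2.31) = -5.572*t^5 - 8.0458*t^4 + 2.8182*t^3 + 4.1006*t^2 + 6.1684*t + 3.1647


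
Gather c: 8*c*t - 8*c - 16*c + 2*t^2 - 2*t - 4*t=c*(8*t - 24) + 2*t^2 - 6*t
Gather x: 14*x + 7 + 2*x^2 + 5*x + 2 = 2*x^2 + 19*x + 9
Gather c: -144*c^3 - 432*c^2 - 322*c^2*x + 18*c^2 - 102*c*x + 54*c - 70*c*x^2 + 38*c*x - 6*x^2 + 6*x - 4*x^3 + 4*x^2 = -144*c^3 + c^2*(-322*x - 414) + c*(-70*x^2 - 64*x + 54) - 4*x^3 - 2*x^2 + 6*x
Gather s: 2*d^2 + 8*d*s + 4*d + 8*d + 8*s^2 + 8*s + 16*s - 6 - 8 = 2*d^2 + 12*d + 8*s^2 + s*(8*d + 24) - 14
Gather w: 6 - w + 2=8 - w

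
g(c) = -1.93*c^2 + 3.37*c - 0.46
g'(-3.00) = 14.95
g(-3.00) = -27.94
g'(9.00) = -31.37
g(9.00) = -126.46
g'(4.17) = -12.73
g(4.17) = -19.97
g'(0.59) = 1.09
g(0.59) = 0.86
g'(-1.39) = 8.74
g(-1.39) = -8.87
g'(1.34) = -1.80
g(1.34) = 0.59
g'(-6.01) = 26.57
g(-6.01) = -90.43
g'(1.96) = -4.20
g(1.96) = -1.27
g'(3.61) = -10.56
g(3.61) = -13.45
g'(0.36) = 1.98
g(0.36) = 0.50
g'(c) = 3.37 - 3.86*c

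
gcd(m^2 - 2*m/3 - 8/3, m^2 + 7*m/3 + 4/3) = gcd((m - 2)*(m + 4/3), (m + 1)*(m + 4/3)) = m + 4/3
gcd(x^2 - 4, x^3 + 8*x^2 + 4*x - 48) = x - 2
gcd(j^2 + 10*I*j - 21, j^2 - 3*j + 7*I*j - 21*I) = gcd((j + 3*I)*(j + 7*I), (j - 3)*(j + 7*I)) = j + 7*I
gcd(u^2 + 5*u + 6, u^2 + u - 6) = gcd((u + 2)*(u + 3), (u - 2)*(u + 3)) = u + 3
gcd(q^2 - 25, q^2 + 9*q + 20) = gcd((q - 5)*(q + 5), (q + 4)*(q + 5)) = q + 5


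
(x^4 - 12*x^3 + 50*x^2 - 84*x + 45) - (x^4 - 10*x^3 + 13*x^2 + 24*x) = -2*x^3 + 37*x^2 - 108*x + 45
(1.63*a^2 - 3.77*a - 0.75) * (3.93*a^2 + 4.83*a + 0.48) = 6.4059*a^4 - 6.9432*a^3 - 20.3742*a^2 - 5.4321*a - 0.36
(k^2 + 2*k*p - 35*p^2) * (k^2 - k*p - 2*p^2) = k^4 + k^3*p - 39*k^2*p^2 + 31*k*p^3 + 70*p^4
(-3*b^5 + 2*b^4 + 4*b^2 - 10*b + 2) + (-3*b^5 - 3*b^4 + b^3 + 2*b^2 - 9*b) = -6*b^5 - b^4 + b^3 + 6*b^2 - 19*b + 2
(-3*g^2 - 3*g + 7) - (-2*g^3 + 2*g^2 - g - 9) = 2*g^3 - 5*g^2 - 2*g + 16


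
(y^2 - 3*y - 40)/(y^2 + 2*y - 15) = (y - 8)/(y - 3)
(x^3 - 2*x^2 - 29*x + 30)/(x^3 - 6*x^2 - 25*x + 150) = (x - 1)/(x - 5)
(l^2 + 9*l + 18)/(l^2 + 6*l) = (l + 3)/l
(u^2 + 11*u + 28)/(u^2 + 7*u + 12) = (u + 7)/(u + 3)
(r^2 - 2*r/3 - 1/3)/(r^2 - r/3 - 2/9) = 3*(r - 1)/(3*r - 2)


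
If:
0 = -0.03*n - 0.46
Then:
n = -15.33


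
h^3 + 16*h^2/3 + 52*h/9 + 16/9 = (h + 2/3)^2*(h + 4)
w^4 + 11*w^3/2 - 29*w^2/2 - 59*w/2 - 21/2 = (w - 3)*(w + 1/2)*(w + 1)*(w + 7)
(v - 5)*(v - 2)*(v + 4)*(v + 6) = v^4 + 3*v^3 - 36*v^2 - 68*v + 240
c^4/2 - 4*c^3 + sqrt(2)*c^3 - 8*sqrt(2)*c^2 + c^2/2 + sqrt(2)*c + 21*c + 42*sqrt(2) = (c/2 + 1)*(c - 7)*(c - 3)*(c + 2*sqrt(2))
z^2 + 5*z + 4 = (z + 1)*(z + 4)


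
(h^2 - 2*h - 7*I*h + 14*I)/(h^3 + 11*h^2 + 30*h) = (h^2 - 2*h - 7*I*h + 14*I)/(h*(h^2 + 11*h + 30))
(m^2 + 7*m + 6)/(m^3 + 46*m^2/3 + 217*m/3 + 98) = 3*(m + 1)/(3*m^2 + 28*m + 49)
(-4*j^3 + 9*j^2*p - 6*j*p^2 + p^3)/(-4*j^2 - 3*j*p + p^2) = (j^2 - 2*j*p + p^2)/(j + p)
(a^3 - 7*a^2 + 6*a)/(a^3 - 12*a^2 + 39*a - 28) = a*(a - 6)/(a^2 - 11*a + 28)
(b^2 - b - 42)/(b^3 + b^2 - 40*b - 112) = (b + 6)/(b^2 + 8*b + 16)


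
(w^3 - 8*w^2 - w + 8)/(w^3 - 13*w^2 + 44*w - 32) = (w + 1)/(w - 4)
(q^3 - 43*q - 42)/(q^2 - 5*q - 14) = (q^2 + 7*q + 6)/(q + 2)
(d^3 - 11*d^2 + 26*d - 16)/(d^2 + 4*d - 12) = (d^2 - 9*d + 8)/(d + 6)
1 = 1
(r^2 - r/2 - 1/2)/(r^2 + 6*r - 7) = (r + 1/2)/(r + 7)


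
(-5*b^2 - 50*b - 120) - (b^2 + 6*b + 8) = -6*b^2 - 56*b - 128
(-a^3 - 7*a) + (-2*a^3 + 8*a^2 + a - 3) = -3*a^3 + 8*a^2 - 6*a - 3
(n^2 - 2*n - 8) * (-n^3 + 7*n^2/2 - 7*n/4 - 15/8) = -n^5 + 11*n^4/2 - 3*n^3/4 - 211*n^2/8 + 71*n/4 + 15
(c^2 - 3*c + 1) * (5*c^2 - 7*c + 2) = 5*c^4 - 22*c^3 + 28*c^2 - 13*c + 2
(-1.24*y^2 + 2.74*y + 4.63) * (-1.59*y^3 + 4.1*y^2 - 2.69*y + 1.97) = 1.9716*y^5 - 9.4406*y^4 + 7.2079*y^3 + 9.1696*y^2 - 7.0569*y + 9.1211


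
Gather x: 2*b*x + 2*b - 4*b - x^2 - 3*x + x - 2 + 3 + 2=-2*b - x^2 + x*(2*b - 2) + 3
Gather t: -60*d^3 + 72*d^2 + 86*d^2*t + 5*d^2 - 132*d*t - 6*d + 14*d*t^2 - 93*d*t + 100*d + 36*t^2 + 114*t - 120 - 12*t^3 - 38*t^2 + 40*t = -60*d^3 + 77*d^2 + 94*d - 12*t^3 + t^2*(14*d - 2) + t*(86*d^2 - 225*d + 154) - 120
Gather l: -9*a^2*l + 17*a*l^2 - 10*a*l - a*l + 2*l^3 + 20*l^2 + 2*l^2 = 2*l^3 + l^2*(17*a + 22) + l*(-9*a^2 - 11*a)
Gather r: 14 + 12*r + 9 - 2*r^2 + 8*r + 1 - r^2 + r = -3*r^2 + 21*r + 24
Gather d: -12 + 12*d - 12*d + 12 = 0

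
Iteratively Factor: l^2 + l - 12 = (l - 3)*(l + 4)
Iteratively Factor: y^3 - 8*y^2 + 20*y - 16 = (y - 2)*(y^2 - 6*y + 8) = (y - 2)^2*(y - 4)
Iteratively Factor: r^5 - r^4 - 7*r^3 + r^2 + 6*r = (r - 3)*(r^4 + 2*r^3 - r^2 - 2*r) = r*(r - 3)*(r^3 + 2*r^2 - r - 2) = r*(r - 3)*(r - 1)*(r^2 + 3*r + 2) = r*(r - 3)*(r - 1)*(r + 1)*(r + 2)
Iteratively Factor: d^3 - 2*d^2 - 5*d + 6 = (d - 3)*(d^2 + d - 2) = (d - 3)*(d - 1)*(d + 2)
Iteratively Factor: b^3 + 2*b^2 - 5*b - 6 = (b - 2)*(b^2 + 4*b + 3) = (b - 2)*(b + 1)*(b + 3)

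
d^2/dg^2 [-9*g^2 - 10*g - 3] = -18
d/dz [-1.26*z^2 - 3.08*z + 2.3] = -2.52*z - 3.08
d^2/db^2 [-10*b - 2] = 0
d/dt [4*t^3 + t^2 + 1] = 2*t*(6*t + 1)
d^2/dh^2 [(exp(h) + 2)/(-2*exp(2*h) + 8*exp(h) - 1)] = (-4*exp(4*h) - 48*exp(3*h) + 108*exp(2*h) - 120*exp(h) - 17)*exp(h)/(8*exp(6*h) - 96*exp(5*h) + 396*exp(4*h) - 608*exp(3*h) + 198*exp(2*h) - 24*exp(h) + 1)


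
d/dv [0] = 0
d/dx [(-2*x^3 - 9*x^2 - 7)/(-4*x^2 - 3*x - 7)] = (8*x^4 + 12*x^3 + 69*x^2 + 70*x - 21)/(16*x^4 + 24*x^3 + 65*x^2 + 42*x + 49)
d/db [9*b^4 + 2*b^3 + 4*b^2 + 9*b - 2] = 36*b^3 + 6*b^2 + 8*b + 9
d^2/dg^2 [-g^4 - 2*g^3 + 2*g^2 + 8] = -12*g^2 - 12*g + 4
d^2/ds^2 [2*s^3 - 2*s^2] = 12*s - 4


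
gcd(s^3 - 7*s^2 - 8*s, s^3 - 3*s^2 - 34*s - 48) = s - 8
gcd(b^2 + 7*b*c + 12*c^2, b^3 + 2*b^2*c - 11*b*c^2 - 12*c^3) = b + 4*c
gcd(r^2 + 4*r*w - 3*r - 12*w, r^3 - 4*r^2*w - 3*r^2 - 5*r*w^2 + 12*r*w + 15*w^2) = r - 3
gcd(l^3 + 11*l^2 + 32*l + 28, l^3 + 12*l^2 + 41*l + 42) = l^2 + 9*l + 14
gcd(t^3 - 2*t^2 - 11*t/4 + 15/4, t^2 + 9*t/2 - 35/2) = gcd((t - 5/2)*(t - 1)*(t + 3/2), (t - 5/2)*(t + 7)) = t - 5/2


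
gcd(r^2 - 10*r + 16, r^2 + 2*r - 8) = r - 2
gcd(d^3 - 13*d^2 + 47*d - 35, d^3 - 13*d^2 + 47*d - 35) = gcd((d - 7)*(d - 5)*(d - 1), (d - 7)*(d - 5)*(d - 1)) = d^3 - 13*d^2 + 47*d - 35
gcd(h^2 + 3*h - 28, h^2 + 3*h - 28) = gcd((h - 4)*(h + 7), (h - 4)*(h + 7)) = h^2 + 3*h - 28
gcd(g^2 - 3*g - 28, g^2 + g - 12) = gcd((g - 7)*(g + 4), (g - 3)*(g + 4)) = g + 4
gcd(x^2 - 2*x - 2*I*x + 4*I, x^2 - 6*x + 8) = x - 2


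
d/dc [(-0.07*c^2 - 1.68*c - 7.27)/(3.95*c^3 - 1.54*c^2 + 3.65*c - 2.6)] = (0.2765*c^4 + 13.272*c^3 + 83.3068*c^2 - 22.0276*c + 30.9035)/(15.6025*c^6 - 12.166*c^5 + 31.2066*c^4 - 31.782*c^3 + 21.3305*c^2 - 18.98*c + 6.76)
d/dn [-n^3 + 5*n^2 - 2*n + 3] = -3*n^2 + 10*n - 2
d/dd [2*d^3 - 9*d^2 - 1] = 6*d*(d - 3)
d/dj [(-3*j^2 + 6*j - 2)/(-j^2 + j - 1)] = (3*j^2 + 2*j - 4)/(j^4 - 2*j^3 + 3*j^2 - 2*j + 1)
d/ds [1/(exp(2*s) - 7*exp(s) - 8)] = (7 - 2*exp(s))*exp(s)/(-exp(2*s) + 7*exp(s) + 8)^2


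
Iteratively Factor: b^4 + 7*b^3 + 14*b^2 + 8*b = (b + 2)*(b^3 + 5*b^2 + 4*b) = (b + 1)*(b + 2)*(b^2 + 4*b) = (b + 1)*(b + 2)*(b + 4)*(b)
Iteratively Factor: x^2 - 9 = (x + 3)*(x - 3)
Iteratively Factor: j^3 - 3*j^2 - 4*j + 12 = (j - 3)*(j^2 - 4) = (j - 3)*(j + 2)*(j - 2)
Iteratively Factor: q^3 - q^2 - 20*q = (q + 4)*(q^2 - 5*q) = q*(q + 4)*(q - 5)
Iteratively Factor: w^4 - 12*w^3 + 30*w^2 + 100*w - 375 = (w - 5)*(w^3 - 7*w^2 - 5*w + 75) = (w - 5)*(w + 3)*(w^2 - 10*w + 25) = (w - 5)^2*(w + 3)*(w - 5)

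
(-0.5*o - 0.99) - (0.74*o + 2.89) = -1.24*o - 3.88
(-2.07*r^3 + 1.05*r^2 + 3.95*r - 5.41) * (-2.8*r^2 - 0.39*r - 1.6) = 5.796*r^5 - 2.1327*r^4 - 8.1575*r^3 + 11.9275*r^2 - 4.2101*r + 8.656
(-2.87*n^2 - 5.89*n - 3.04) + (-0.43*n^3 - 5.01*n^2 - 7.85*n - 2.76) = -0.43*n^3 - 7.88*n^2 - 13.74*n - 5.8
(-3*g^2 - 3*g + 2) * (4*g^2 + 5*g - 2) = -12*g^4 - 27*g^3 - g^2 + 16*g - 4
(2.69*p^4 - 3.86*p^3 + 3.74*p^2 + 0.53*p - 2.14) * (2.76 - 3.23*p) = -8.6887*p^5 + 19.8922*p^4 - 22.7338*p^3 + 8.6105*p^2 + 8.375*p - 5.9064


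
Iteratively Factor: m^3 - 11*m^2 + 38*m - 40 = (m - 4)*(m^2 - 7*m + 10) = (m - 5)*(m - 4)*(m - 2)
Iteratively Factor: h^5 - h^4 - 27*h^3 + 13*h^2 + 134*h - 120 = (h - 2)*(h^4 + h^3 - 25*h^2 - 37*h + 60) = (h - 2)*(h + 3)*(h^3 - 2*h^2 - 19*h + 20) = (h - 2)*(h + 3)*(h + 4)*(h^2 - 6*h + 5) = (h - 5)*(h - 2)*(h + 3)*(h + 4)*(h - 1)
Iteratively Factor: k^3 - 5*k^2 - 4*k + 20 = (k - 2)*(k^2 - 3*k - 10) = (k - 5)*(k - 2)*(k + 2)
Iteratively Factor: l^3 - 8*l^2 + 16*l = (l)*(l^2 - 8*l + 16) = l*(l - 4)*(l - 4)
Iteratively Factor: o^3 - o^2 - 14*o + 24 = (o - 2)*(o^2 + o - 12) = (o - 3)*(o - 2)*(o + 4)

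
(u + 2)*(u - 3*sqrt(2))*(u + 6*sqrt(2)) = u^3 + 2*u^2 + 3*sqrt(2)*u^2 - 36*u + 6*sqrt(2)*u - 72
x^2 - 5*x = x*(x - 5)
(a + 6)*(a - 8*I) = a^2 + 6*a - 8*I*a - 48*I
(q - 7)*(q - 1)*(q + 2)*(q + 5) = q^4 - q^3 - 39*q^2 - 31*q + 70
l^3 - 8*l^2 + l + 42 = (l - 7)*(l - 3)*(l + 2)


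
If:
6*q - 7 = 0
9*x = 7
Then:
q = 7/6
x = 7/9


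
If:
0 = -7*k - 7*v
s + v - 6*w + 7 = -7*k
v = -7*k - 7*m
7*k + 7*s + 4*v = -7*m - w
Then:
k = 43*w/45 - 49/45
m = 14/15 - 86*w/105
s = 4*w/15 - 7/15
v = 49/45 - 43*w/45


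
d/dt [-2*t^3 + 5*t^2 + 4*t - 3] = -6*t^2 + 10*t + 4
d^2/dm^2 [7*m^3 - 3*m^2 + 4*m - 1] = 42*m - 6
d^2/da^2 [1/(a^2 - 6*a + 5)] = 2*(-a^2 + 6*a + 4*(a - 3)^2 - 5)/(a^2 - 6*a + 5)^3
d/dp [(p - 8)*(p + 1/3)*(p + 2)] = 3*p^2 - 34*p/3 - 18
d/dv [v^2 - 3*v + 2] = 2*v - 3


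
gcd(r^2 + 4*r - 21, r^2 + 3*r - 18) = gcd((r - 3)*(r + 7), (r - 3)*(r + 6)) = r - 3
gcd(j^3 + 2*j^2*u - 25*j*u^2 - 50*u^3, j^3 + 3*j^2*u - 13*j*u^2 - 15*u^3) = j + 5*u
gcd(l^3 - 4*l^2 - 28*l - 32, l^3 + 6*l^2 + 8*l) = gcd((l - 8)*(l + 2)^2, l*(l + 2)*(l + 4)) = l + 2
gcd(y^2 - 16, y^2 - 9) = 1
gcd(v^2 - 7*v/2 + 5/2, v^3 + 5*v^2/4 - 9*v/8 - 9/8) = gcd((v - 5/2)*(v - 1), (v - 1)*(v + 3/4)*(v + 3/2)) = v - 1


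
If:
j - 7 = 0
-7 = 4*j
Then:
No Solution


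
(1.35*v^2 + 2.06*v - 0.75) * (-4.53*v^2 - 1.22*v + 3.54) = -6.1155*v^4 - 10.9788*v^3 + 5.6633*v^2 + 8.2074*v - 2.655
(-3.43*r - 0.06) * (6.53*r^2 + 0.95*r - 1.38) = -22.3979*r^3 - 3.6503*r^2 + 4.6764*r + 0.0828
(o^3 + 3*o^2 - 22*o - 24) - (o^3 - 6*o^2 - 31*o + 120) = 9*o^2 + 9*o - 144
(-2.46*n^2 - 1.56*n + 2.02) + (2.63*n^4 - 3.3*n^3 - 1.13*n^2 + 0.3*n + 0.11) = 2.63*n^4 - 3.3*n^3 - 3.59*n^2 - 1.26*n + 2.13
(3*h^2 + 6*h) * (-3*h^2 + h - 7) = -9*h^4 - 15*h^3 - 15*h^2 - 42*h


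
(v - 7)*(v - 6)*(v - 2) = v^3 - 15*v^2 + 68*v - 84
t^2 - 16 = (t - 4)*(t + 4)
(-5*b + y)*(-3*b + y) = 15*b^2 - 8*b*y + y^2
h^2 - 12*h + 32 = (h - 8)*(h - 4)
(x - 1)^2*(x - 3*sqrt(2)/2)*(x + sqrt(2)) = x^4 - 2*x^3 - sqrt(2)*x^3/2 - 2*x^2 + sqrt(2)*x^2 - sqrt(2)*x/2 + 6*x - 3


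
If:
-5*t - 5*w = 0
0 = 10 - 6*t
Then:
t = 5/3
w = -5/3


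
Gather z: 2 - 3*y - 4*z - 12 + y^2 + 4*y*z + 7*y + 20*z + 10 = y^2 + 4*y + z*(4*y + 16)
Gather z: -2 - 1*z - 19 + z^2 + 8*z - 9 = z^2 + 7*z - 30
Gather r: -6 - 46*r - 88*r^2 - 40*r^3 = -40*r^3 - 88*r^2 - 46*r - 6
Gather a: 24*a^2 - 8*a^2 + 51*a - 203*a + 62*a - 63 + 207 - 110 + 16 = 16*a^2 - 90*a + 50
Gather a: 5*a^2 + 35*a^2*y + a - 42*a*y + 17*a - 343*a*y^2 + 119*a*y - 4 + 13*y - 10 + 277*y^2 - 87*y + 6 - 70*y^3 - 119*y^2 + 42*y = a^2*(35*y + 5) + a*(-343*y^2 + 77*y + 18) - 70*y^3 + 158*y^2 - 32*y - 8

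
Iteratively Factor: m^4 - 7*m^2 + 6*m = (m + 3)*(m^3 - 3*m^2 + 2*m) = m*(m + 3)*(m^2 - 3*m + 2) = m*(m - 1)*(m + 3)*(m - 2)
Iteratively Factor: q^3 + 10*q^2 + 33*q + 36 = (q + 4)*(q^2 + 6*q + 9) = (q + 3)*(q + 4)*(q + 3)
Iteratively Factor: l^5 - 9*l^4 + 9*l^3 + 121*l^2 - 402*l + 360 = (l - 2)*(l^4 - 7*l^3 - 5*l^2 + 111*l - 180) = (l - 3)*(l - 2)*(l^3 - 4*l^2 - 17*l + 60) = (l - 3)^2*(l - 2)*(l^2 - l - 20) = (l - 3)^2*(l - 2)*(l + 4)*(l - 5)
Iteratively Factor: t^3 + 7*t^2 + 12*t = (t)*(t^2 + 7*t + 12) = t*(t + 4)*(t + 3)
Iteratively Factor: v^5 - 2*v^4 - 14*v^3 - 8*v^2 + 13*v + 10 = (v - 5)*(v^4 + 3*v^3 + v^2 - 3*v - 2) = (v - 5)*(v + 2)*(v^3 + v^2 - v - 1) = (v - 5)*(v + 1)*(v + 2)*(v^2 - 1) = (v - 5)*(v - 1)*(v + 1)*(v + 2)*(v + 1)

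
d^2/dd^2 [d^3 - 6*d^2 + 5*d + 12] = 6*d - 12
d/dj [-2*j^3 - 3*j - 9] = -6*j^2 - 3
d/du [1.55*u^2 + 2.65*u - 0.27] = 3.1*u + 2.65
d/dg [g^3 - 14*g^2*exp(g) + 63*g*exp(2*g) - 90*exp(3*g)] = -14*g^2*exp(g) + 3*g^2 + 126*g*exp(2*g) - 28*g*exp(g) - 270*exp(3*g) + 63*exp(2*g)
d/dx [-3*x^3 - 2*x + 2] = -9*x^2 - 2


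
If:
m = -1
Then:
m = -1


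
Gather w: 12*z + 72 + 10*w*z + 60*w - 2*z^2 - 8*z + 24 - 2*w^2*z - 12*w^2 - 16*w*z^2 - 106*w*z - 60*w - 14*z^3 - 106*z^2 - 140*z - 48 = w^2*(-2*z - 12) + w*(-16*z^2 - 96*z) - 14*z^3 - 108*z^2 - 136*z + 48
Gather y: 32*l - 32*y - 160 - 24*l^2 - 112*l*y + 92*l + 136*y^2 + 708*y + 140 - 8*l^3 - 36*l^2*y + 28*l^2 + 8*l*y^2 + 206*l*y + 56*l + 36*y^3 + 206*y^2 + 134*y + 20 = -8*l^3 + 4*l^2 + 180*l + 36*y^3 + y^2*(8*l + 342) + y*(-36*l^2 + 94*l + 810)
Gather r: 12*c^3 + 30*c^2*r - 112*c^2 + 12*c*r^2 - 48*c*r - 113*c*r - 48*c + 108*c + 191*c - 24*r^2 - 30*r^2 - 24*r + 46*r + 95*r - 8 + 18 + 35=12*c^3 - 112*c^2 + 251*c + r^2*(12*c - 54) + r*(30*c^2 - 161*c + 117) + 45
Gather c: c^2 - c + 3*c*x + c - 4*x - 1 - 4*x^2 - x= c^2 + 3*c*x - 4*x^2 - 5*x - 1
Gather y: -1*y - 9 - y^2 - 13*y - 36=-y^2 - 14*y - 45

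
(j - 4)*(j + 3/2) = j^2 - 5*j/2 - 6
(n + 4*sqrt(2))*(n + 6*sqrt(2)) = n^2 + 10*sqrt(2)*n + 48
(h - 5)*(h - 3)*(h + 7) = h^3 - h^2 - 41*h + 105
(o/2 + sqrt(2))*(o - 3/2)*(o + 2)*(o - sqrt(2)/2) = o^4/2 + o^3/4 + 3*sqrt(2)*o^3/4 - 5*o^2/2 + 3*sqrt(2)*o^2/8 - 9*sqrt(2)*o/4 - o/2 + 3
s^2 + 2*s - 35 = (s - 5)*(s + 7)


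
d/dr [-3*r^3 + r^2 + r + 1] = -9*r^2 + 2*r + 1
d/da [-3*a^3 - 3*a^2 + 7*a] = -9*a^2 - 6*a + 7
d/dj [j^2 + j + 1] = 2*j + 1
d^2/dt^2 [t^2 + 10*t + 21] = 2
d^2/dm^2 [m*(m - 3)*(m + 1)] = 6*m - 4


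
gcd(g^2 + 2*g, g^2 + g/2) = g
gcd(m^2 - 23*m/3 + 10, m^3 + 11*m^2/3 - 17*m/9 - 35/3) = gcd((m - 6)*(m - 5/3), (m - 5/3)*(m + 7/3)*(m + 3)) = m - 5/3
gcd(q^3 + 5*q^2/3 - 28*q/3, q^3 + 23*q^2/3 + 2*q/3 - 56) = q^2 + 5*q/3 - 28/3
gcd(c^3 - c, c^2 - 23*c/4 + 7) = 1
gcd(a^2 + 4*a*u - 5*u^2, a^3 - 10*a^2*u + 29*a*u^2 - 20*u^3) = -a + u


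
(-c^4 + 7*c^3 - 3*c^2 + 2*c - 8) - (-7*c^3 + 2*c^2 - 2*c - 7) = -c^4 + 14*c^3 - 5*c^2 + 4*c - 1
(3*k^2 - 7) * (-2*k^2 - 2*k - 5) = -6*k^4 - 6*k^3 - k^2 + 14*k + 35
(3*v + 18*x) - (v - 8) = 2*v + 18*x + 8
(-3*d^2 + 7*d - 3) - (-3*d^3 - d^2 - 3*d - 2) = 3*d^3 - 2*d^2 + 10*d - 1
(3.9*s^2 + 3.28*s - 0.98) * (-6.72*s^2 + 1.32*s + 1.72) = -26.208*s^4 - 16.8936*s^3 + 17.6232*s^2 + 4.348*s - 1.6856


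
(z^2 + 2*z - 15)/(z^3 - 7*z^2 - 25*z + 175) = (z - 3)/(z^2 - 12*z + 35)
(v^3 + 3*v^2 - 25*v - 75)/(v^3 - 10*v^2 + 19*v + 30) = (v^2 + 8*v + 15)/(v^2 - 5*v - 6)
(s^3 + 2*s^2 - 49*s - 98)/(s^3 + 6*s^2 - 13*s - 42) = (s - 7)/(s - 3)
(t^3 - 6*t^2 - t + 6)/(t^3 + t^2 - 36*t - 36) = (t - 1)/(t + 6)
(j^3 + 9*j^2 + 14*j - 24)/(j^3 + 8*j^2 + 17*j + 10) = (j^3 + 9*j^2 + 14*j - 24)/(j^3 + 8*j^2 + 17*j + 10)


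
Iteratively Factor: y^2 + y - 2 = (y + 2)*(y - 1)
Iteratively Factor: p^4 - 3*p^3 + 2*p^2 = (p)*(p^3 - 3*p^2 + 2*p) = p*(p - 1)*(p^2 - 2*p) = p^2*(p - 1)*(p - 2)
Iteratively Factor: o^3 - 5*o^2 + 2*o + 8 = (o - 2)*(o^2 - 3*o - 4) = (o - 2)*(o + 1)*(o - 4)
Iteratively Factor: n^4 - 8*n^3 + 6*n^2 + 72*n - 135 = (n - 3)*(n^3 - 5*n^2 - 9*n + 45) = (n - 3)^2*(n^2 - 2*n - 15) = (n - 5)*(n - 3)^2*(n + 3)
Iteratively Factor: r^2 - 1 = (r + 1)*(r - 1)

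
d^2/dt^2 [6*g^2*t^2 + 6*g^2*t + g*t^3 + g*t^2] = 2*g*(6*g + 3*t + 1)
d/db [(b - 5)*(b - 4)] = 2*b - 9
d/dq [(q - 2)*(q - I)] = 2*q - 2 - I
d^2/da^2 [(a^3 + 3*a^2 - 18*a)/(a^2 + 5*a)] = -16/(a^3 + 15*a^2 + 75*a + 125)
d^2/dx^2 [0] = 0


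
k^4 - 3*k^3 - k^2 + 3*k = k*(k - 3)*(k - 1)*(k + 1)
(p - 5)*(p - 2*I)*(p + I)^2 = p^4 - 5*p^3 + 3*p^2 - 15*p + 2*I*p - 10*I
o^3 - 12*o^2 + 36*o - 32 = (o - 8)*(o - 2)^2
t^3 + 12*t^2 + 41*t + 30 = (t + 1)*(t + 5)*(t + 6)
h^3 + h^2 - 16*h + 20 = (h - 2)^2*(h + 5)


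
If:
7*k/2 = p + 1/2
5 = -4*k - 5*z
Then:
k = -5*z/4 - 5/4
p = -35*z/8 - 39/8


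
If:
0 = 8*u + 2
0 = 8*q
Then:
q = 0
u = -1/4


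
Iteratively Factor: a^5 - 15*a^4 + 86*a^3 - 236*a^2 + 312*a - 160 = (a - 2)*(a^4 - 13*a^3 + 60*a^2 - 116*a + 80) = (a - 4)*(a - 2)*(a^3 - 9*a^2 + 24*a - 20) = (a - 5)*(a - 4)*(a - 2)*(a^2 - 4*a + 4) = (a - 5)*(a - 4)*(a - 2)^2*(a - 2)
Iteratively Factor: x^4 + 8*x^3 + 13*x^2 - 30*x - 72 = (x + 3)*(x^3 + 5*x^2 - 2*x - 24) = (x - 2)*(x + 3)*(x^2 + 7*x + 12) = (x - 2)*(x + 3)^2*(x + 4)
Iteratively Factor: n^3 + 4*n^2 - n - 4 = (n - 1)*(n^2 + 5*n + 4) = (n - 1)*(n + 1)*(n + 4)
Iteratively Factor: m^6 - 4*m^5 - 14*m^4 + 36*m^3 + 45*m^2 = (m)*(m^5 - 4*m^4 - 14*m^3 + 36*m^2 + 45*m) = m*(m + 3)*(m^4 - 7*m^3 + 7*m^2 + 15*m) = m*(m - 3)*(m + 3)*(m^3 - 4*m^2 - 5*m) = m^2*(m - 3)*(m + 3)*(m^2 - 4*m - 5) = m^2*(m - 5)*(m - 3)*(m + 3)*(m + 1)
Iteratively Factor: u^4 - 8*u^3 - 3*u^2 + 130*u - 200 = (u - 5)*(u^3 - 3*u^2 - 18*u + 40) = (u - 5)*(u + 4)*(u^2 - 7*u + 10) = (u - 5)*(u - 2)*(u + 4)*(u - 5)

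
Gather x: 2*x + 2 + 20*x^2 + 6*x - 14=20*x^2 + 8*x - 12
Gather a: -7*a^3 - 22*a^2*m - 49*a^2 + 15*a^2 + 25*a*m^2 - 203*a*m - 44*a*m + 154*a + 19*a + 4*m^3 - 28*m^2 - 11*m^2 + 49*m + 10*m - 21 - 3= -7*a^3 + a^2*(-22*m - 34) + a*(25*m^2 - 247*m + 173) + 4*m^3 - 39*m^2 + 59*m - 24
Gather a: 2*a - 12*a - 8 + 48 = 40 - 10*a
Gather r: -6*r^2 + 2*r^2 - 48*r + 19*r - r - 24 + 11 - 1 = -4*r^2 - 30*r - 14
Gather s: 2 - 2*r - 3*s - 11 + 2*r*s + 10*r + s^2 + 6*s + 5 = 8*r + s^2 + s*(2*r + 3) - 4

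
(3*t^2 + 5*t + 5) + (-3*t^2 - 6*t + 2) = 7 - t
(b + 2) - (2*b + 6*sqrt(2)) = -b - 6*sqrt(2) + 2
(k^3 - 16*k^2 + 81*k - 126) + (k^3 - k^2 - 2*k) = 2*k^3 - 17*k^2 + 79*k - 126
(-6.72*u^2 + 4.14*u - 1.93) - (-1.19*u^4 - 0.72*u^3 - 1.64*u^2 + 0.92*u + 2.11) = 1.19*u^4 + 0.72*u^3 - 5.08*u^2 + 3.22*u - 4.04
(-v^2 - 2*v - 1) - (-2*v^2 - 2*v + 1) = v^2 - 2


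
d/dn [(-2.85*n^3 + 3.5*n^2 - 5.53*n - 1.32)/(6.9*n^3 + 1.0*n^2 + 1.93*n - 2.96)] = (7.105427357601e-15*n^5 - 27.0*n^4 + 65.313*n^3 + 64.917*n^2 - 18.08*n + 18.9164)/(47.61*n^6 + 13.8*n^5 + 27.634*n^4 - 36.988*n^3 - 2.1951*n^2 - 11.4256*n + 8.7616)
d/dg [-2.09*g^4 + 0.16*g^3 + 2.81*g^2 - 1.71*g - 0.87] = -8.36*g^3 + 0.48*g^2 + 5.62*g - 1.71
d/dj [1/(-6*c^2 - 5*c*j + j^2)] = (5*c - 2*j)/(6*c^2 + 5*c*j - j^2)^2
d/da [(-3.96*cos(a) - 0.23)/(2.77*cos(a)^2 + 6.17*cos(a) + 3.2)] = (-10.9692*cos(a)^2 - 1.2742*cos(a) + 11.2529)*sin(a)/(7.6729*cos(a)^4 + 34.1818*cos(a)^3 + 55.7969*cos(a)^2 + 39.488*cos(a) + 10.24)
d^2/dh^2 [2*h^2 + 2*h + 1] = 4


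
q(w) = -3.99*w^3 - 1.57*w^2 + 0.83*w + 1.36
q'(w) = -11.97*w^2 - 3.14*w + 0.83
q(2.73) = -89.26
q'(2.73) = -96.95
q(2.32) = -54.99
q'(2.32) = -70.88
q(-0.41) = 1.03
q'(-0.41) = 0.11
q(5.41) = -671.88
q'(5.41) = -366.50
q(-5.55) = 630.50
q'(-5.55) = -350.45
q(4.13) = -303.07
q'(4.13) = -216.31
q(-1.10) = 3.86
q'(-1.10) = -10.20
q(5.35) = -650.13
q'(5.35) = -358.58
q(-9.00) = 2775.43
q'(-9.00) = -940.48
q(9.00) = -3027.05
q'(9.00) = -997.00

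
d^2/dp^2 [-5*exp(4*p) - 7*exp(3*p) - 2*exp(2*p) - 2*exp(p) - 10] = (-80*exp(3*p) - 63*exp(2*p) - 8*exp(p) - 2)*exp(p)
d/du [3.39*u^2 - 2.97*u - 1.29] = 6.78*u - 2.97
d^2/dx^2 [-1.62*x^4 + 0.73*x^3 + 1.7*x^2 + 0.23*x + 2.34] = -19.44*x^2 + 4.38*x + 3.4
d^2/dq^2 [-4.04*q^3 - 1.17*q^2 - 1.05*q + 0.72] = -24.24*q - 2.34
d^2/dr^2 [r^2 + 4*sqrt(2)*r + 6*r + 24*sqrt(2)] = 2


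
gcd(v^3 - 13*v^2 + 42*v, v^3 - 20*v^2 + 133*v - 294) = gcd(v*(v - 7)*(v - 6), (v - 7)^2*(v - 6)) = v^2 - 13*v + 42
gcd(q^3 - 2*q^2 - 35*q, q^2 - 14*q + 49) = q - 7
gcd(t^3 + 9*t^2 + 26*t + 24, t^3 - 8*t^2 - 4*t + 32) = t + 2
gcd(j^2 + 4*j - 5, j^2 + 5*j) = j + 5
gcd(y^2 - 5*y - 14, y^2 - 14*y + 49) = y - 7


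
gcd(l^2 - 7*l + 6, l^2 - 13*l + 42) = l - 6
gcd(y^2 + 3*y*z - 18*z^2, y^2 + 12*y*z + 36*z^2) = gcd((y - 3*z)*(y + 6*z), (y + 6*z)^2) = y + 6*z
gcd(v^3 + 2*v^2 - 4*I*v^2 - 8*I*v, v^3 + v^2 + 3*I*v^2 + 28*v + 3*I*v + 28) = v - 4*I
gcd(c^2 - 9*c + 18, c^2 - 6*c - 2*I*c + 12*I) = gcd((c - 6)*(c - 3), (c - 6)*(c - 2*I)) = c - 6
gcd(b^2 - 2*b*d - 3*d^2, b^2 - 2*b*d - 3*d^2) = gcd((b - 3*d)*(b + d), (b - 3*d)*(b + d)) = b^2 - 2*b*d - 3*d^2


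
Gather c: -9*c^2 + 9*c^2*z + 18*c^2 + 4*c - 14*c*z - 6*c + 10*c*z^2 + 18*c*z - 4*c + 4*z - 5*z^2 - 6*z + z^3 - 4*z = c^2*(9*z + 9) + c*(10*z^2 + 4*z - 6) + z^3 - 5*z^2 - 6*z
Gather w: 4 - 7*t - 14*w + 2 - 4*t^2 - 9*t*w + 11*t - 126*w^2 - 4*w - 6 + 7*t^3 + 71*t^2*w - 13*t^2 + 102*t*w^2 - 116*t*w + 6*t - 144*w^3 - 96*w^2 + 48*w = 7*t^3 - 17*t^2 + 10*t - 144*w^3 + w^2*(102*t - 222) + w*(71*t^2 - 125*t + 30)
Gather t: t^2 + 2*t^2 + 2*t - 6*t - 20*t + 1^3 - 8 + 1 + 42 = 3*t^2 - 24*t + 36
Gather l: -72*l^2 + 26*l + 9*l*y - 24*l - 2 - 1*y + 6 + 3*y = -72*l^2 + l*(9*y + 2) + 2*y + 4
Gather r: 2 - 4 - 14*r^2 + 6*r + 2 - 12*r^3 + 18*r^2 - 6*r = -12*r^3 + 4*r^2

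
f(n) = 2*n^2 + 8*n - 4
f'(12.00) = 56.00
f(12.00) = 380.00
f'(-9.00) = -28.00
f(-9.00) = 86.00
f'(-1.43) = 2.28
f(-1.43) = -11.35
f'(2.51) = 18.04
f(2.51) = 28.68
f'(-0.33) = 6.68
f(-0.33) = -6.42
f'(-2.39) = -1.56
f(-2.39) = -11.70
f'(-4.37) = -9.48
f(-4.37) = -0.77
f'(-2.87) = -3.48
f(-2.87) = -10.49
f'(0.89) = 11.56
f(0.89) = 4.70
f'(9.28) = 45.12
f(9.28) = 242.48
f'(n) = 4*n + 8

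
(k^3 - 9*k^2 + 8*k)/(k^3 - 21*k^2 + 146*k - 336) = k*(k - 1)/(k^2 - 13*k + 42)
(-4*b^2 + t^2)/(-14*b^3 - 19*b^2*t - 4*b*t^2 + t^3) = (-2*b + t)/(-7*b^2 - 6*b*t + t^2)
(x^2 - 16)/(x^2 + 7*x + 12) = (x - 4)/(x + 3)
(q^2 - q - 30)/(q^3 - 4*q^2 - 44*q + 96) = (q^2 - q - 30)/(q^3 - 4*q^2 - 44*q + 96)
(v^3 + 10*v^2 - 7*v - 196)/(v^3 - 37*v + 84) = (v + 7)/(v - 3)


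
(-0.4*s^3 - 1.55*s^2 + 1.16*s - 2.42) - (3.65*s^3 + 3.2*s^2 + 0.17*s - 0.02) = -4.05*s^3 - 4.75*s^2 + 0.99*s - 2.4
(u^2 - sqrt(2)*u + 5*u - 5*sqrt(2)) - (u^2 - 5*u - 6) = -sqrt(2)*u + 10*u - 5*sqrt(2) + 6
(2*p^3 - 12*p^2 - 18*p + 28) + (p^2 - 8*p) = 2*p^3 - 11*p^2 - 26*p + 28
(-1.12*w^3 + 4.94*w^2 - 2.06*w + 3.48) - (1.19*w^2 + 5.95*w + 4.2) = -1.12*w^3 + 3.75*w^2 - 8.01*w - 0.72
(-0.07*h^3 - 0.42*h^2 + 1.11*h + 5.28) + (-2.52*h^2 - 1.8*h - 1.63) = -0.07*h^3 - 2.94*h^2 - 0.69*h + 3.65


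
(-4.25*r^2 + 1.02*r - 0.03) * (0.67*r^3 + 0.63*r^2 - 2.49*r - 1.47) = -2.8475*r^5 - 1.9941*r^4 + 11.205*r^3 + 3.6888*r^2 - 1.4247*r + 0.0441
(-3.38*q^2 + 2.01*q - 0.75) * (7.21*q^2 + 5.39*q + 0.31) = -24.3698*q^4 - 3.7261*q^3 + 4.3786*q^2 - 3.4194*q - 0.2325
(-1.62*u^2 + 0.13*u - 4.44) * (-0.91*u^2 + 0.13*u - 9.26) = 1.4742*u^4 - 0.3289*u^3 + 19.0585*u^2 - 1.781*u + 41.1144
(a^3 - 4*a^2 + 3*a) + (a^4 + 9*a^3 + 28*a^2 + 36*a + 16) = a^4 + 10*a^3 + 24*a^2 + 39*a + 16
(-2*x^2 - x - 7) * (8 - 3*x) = 6*x^3 - 13*x^2 + 13*x - 56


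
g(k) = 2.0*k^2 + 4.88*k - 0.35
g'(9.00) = 40.88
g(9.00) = 205.57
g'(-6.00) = -19.12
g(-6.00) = 42.37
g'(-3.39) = -8.68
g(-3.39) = 6.09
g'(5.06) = 25.12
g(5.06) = 75.55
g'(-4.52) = -13.20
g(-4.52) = 18.45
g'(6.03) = 29.00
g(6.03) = 101.80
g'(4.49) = 22.84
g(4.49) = 61.88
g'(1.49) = 10.84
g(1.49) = 11.36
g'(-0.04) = 4.72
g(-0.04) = -0.54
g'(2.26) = 13.92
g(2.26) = 20.89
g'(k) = 4.0*k + 4.88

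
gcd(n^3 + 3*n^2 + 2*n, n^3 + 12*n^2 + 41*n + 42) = n + 2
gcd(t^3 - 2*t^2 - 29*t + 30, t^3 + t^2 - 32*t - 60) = t^2 - t - 30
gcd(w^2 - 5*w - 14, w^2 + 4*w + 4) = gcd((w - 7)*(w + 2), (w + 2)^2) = w + 2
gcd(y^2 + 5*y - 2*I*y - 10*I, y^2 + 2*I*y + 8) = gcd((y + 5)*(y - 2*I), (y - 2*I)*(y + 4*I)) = y - 2*I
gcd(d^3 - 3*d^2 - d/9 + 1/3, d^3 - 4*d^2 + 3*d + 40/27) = d + 1/3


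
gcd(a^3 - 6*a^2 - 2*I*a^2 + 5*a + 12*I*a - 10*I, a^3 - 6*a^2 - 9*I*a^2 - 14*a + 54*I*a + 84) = a - 2*I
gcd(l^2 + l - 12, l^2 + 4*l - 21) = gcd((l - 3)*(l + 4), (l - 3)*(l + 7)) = l - 3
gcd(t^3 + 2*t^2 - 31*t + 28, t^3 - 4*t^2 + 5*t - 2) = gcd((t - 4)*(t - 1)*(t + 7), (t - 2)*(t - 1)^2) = t - 1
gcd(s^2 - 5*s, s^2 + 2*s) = s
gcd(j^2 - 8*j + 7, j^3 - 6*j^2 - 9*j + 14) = j^2 - 8*j + 7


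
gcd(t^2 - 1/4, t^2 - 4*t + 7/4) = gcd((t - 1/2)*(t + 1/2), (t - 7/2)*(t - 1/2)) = t - 1/2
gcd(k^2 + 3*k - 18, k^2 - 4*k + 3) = k - 3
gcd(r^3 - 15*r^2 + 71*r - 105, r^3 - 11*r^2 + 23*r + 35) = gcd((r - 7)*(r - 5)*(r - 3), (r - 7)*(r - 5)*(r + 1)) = r^2 - 12*r + 35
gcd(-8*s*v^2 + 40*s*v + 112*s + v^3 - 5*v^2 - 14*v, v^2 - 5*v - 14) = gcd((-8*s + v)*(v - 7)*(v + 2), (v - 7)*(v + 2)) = v^2 - 5*v - 14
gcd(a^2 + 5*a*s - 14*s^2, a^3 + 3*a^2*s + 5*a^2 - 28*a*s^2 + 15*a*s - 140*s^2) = a + 7*s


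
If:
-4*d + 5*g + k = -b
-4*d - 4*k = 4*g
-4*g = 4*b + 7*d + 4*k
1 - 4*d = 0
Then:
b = -3/16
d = 1/4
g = 23/64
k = -39/64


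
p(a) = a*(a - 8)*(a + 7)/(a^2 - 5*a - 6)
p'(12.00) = 1.66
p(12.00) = 11.69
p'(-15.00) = 1.09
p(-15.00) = -9.39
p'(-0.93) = 1575.81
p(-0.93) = -103.92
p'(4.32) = 9.17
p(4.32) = 20.14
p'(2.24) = 3.31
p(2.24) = 9.79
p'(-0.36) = 20.38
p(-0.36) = -4.91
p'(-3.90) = 2.14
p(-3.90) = 5.01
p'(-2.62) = 4.24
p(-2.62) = 8.73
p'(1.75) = 3.25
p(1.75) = 8.19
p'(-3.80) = 2.22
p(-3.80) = 5.23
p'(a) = a*(5 - 2*a)*(a - 8)*(a + 7)/(a^2 - 5*a - 6)^2 + a*(a - 8)/(a^2 - 5*a - 6) + a*(a + 7)/(a^2 - 5*a - 6) + (a - 8)*(a + 7)/(a^2 - 5*a - 6)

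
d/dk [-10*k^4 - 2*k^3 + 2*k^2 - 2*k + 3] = -40*k^3 - 6*k^2 + 4*k - 2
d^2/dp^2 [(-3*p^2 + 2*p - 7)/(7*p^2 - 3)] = 4*(49*p^3 - 609*p^2 + 63*p - 87)/(343*p^6 - 441*p^4 + 189*p^2 - 27)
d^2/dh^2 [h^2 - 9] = 2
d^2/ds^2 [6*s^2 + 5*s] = 12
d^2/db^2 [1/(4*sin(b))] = (cos(b)^2 + 1)/(4*sin(b)^3)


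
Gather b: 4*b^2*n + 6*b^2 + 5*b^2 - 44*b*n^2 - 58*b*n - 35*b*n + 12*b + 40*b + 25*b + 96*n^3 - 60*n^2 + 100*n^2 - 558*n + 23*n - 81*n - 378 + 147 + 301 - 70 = b^2*(4*n + 11) + b*(-44*n^2 - 93*n + 77) + 96*n^3 + 40*n^2 - 616*n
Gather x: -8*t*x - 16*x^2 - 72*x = -16*x^2 + x*(-8*t - 72)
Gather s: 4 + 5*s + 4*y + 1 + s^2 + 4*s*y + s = s^2 + s*(4*y + 6) + 4*y + 5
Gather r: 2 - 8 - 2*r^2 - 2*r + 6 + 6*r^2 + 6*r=4*r^2 + 4*r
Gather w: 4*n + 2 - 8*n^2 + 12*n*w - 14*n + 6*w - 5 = -8*n^2 - 10*n + w*(12*n + 6) - 3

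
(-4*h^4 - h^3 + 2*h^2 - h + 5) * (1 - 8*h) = 32*h^5 + 4*h^4 - 17*h^3 + 10*h^2 - 41*h + 5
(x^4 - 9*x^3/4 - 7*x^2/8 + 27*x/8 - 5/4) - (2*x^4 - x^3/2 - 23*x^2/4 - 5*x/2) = -x^4 - 7*x^3/4 + 39*x^2/8 + 47*x/8 - 5/4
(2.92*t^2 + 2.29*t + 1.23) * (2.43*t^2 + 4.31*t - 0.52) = 7.0956*t^4 + 18.1499*t^3 + 11.3404*t^2 + 4.1105*t - 0.6396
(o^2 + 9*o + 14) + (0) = o^2 + 9*o + 14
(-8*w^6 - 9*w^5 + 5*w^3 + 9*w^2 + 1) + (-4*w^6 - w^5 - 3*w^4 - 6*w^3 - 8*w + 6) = -12*w^6 - 10*w^5 - 3*w^4 - w^3 + 9*w^2 - 8*w + 7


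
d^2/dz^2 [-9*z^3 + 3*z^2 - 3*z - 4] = 6 - 54*z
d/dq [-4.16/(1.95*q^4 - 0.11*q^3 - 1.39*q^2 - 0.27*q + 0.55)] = (32.448*q^3 - 1.3728*q^2 - 11.5648*q - 1.1232)/(-1.95*q^4 + 0.11*q^3 + 1.39*q^2 + 0.27*q - 0.55)^2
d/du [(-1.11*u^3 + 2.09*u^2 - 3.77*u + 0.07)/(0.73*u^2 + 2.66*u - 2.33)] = (-0.8103*u^4 - 5.9052*u^3 + 16.0704*u^2 - 9.8416*u + 8.5979)/(0.5329*u^4 + 3.8836*u^3 + 3.6738*u^2 - 12.3956*u + 5.4289)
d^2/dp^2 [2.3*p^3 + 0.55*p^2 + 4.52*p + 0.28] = 13.8*p + 1.1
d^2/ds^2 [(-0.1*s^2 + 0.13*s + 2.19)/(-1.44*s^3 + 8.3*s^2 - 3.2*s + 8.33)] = (0.41472*s^6 - 1.617408*s^5 - 47.936448*s^4 + 424.19004*s^3 - 1025.959632*s^2 + 245.309892*s + 264.92484)/(2.985984*s^9 - 51.63264*s^8 + 317.51136*s^7 - 853.084664*s^6 + 1302.94176*s^5 - 2206.84494*s^4 + 1659.996848*s^3 - 1983.68121*s^2 + 666.13344*s - 578.009537)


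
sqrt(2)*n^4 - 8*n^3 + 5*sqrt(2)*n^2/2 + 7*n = n*(n - 7*sqrt(2)/2)*(n - sqrt(2))*(sqrt(2)*n + 1)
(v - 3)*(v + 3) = v^2 - 9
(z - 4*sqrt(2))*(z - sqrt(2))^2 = z^3 - 6*sqrt(2)*z^2 + 18*z - 8*sqrt(2)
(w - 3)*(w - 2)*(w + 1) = w^3 - 4*w^2 + w + 6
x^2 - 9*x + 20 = (x - 5)*(x - 4)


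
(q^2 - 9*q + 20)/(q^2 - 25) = (q - 4)/(q + 5)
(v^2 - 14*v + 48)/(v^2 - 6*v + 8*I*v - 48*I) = (v - 8)/(v + 8*I)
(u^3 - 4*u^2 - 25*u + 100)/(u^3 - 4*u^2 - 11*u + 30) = (u^2 + u - 20)/(u^2 + u - 6)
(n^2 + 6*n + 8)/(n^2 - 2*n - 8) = (n + 4)/(n - 4)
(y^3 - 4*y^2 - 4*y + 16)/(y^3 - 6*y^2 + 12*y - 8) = (y^2 - 2*y - 8)/(y^2 - 4*y + 4)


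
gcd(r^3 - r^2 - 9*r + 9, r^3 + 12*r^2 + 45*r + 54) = r + 3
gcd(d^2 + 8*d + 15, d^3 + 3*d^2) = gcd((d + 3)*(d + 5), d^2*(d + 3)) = d + 3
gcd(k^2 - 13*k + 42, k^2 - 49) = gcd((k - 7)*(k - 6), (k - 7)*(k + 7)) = k - 7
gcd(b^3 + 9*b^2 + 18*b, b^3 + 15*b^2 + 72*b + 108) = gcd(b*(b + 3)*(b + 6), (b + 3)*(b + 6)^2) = b^2 + 9*b + 18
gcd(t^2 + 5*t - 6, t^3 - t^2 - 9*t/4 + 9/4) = t - 1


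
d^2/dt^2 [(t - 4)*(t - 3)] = 2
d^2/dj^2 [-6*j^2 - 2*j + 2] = -12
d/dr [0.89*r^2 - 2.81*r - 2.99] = 1.78*r - 2.81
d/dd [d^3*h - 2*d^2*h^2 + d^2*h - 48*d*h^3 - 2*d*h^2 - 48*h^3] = h*(3*d^2 - 4*d*h + 2*d - 48*h^2 - 2*h)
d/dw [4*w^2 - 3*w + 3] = 8*w - 3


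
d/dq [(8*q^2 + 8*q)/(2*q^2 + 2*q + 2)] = 4*(2*q + 1)/(q^4 + 2*q^3 + 3*q^2 + 2*q + 1)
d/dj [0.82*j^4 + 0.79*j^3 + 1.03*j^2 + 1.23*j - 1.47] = 3.28*j^3 + 2.37*j^2 + 2.06*j + 1.23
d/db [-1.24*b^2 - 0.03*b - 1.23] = -2.48*b - 0.03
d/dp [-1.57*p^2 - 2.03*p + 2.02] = -3.14*p - 2.03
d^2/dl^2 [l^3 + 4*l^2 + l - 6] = 6*l + 8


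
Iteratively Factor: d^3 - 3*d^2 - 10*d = (d - 5)*(d^2 + 2*d) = d*(d - 5)*(d + 2)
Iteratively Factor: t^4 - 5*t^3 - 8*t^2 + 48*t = (t - 4)*(t^3 - t^2 - 12*t) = (t - 4)^2*(t^2 + 3*t) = (t - 4)^2*(t + 3)*(t)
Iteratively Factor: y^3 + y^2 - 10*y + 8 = (y + 4)*(y^2 - 3*y + 2) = (y - 2)*(y + 4)*(y - 1)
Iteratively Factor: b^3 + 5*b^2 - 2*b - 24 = (b - 2)*(b^2 + 7*b + 12) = (b - 2)*(b + 4)*(b + 3)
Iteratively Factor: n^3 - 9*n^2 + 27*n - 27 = (n - 3)*(n^2 - 6*n + 9) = (n - 3)^2*(n - 3)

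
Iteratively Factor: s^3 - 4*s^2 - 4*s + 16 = (s + 2)*(s^2 - 6*s + 8) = (s - 4)*(s + 2)*(s - 2)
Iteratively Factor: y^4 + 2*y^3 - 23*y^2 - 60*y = (y + 3)*(y^3 - y^2 - 20*y) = y*(y + 3)*(y^2 - y - 20) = y*(y - 5)*(y + 3)*(y + 4)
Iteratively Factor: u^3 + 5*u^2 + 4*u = (u + 1)*(u^2 + 4*u) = (u + 1)*(u + 4)*(u)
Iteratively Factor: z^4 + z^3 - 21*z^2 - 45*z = (z + 3)*(z^3 - 2*z^2 - 15*z) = (z - 5)*(z + 3)*(z^2 + 3*z) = (z - 5)*(z + 3)^2*(z)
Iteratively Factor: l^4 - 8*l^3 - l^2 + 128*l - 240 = (l + 4)*(l^3 - 12*l^2 + 47*l - 60) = (l - 5)*(l + 4)*(l^2 - 7*l + 12) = (l - 5)*(l - 3)*(l + 4)*(l - 4)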